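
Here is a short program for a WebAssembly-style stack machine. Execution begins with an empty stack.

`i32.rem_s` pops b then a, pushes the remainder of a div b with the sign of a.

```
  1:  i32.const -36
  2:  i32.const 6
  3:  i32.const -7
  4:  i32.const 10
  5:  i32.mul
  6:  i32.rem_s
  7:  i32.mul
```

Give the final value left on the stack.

-216

i32.const -36 → -36
i32.const 6   → -36 6
i32.const -7  → -36 6 -7
i32.const 10  → -36 6 -7 10
i32.mul       → -36 6 -70
i32.rem_s     → -36 6
i32.mul       → -216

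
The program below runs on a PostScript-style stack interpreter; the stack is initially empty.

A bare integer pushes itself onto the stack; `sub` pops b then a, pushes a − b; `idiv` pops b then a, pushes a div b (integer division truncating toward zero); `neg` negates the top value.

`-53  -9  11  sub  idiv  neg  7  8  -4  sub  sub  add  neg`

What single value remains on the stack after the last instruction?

-53  : -53
-9   : -53 -9
11   : -53 -9 11
sub  : -53 -20
idiv : 2
neg  : -2
7    : -2 7
8    : -2 7 8
-4   : -2 7 8 -4
sub  : -2 7 12
sub  : -2 -5
add  : -7
neg  : 7

7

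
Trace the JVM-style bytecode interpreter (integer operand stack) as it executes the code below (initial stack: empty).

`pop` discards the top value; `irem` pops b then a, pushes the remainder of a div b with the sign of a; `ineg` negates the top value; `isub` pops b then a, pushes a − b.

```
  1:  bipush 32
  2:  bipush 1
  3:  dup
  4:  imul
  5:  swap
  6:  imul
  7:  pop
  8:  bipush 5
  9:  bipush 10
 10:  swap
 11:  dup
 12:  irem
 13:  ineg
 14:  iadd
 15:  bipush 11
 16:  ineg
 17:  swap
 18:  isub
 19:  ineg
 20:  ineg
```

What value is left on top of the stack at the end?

bipush 32  [32]
bipush 1   [32, 1]
dup        [32, 1, 1]
imul       [32, 1]
swap       [1, 32]
imul       [32]
pop        []
bipush 5   [5]
bipush 10  [5, 10]
swap       [10, 5]
dup        [10, 5, 5]
irem       [10, 0]
ineg       [10, 0]
iadd       [10]
bipush 11  [10, 11]
ineg       [10, -11]
swap       [-11, 10]
isub       [-21]
ineg       [21]
ineg       [-21]

-21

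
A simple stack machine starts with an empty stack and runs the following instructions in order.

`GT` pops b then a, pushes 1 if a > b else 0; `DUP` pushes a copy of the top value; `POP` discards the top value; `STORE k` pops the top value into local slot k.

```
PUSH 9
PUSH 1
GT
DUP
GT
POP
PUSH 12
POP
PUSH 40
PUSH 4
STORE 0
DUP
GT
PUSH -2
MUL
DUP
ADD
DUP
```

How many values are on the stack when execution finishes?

PUSH 9  -> 9
PUSH 1  -> 9 1
GT      -> 1
DUP     -> 1 1
GT      -> 0
POP     -> (empty)
PUSH 12 -> 12
POP     -> (empty)
PUSH 40 -> 40
PUSH 4  -> 40 4
STORE 0 -> 40
DUP     -> 40 40
GT      -> 0
PUSH -2 -> 0 -2
MUL     -> 0
DUP     -> 0 0
ADD     -> 0
DUP     -> 0 0

2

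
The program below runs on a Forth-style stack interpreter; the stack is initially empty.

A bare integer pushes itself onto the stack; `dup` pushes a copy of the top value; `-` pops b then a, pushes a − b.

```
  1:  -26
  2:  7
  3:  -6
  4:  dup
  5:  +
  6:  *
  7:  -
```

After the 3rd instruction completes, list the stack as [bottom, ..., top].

[-26, 7, -6]

-26 : -26
7   : -26 7
-6  : -26 7 -6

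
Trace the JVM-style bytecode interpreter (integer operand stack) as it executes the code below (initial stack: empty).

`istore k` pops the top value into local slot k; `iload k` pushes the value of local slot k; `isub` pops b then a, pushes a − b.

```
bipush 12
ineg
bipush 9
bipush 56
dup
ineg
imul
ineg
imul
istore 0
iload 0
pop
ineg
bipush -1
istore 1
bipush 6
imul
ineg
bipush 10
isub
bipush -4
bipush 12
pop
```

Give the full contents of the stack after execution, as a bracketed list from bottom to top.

bipush 12 -> 12
ineg      -> -12
bipush 9  -> -12 9
bipush 56 -> -12 9 56
dup       -> -12 9 56 56
ineg      -> -12 9 56 -56
imul      -> -12 9 -3136
ineg      -> -12 9 3136
imul      -> -12 28224
istore 0  -> -12
iload 0   -> -12 28224
pop       -> -12
ineg      -> 12
bipush -1 -> 12 -1
istore 1  -> 12
bipush 6  -> 12 6
imul      -> 72
ineg      -> -72
bipush 10 -> -72 10
isub      -> -82
bipush -4 -> -82 -4
bipush 12 -> -82 -4 12
pop       -> -82 -4

[-82, -4]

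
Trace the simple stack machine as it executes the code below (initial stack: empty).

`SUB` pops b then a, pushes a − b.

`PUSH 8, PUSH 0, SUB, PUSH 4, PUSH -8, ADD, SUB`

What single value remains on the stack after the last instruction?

12

PUSH 8   8
PUSH 0   8 0
SUB      8
PUSH 4   8 4
PUSH -8  8 4 -8
ADD      8 -4
SUB      12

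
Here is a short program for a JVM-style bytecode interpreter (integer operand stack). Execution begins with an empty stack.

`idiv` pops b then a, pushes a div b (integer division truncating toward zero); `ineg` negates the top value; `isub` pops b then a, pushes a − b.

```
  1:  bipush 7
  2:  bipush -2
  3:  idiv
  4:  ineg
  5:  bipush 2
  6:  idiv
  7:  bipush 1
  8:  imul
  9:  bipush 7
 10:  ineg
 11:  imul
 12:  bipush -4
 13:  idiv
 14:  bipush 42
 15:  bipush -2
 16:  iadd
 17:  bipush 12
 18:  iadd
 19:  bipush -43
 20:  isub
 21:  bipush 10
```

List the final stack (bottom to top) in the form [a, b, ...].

[1, 95, 10]

bipush 7   → 7
bipush -2  → 7 -2
idiv       → -3
ineg       → 3
bipush 2   → 3 2
idiv       → 1
bipush 1   → 1 1
imul       → 1
bipush 7   → 1 7
ineg       → 1 -7
imul       → -7
bipush -4  → -7 -4
idiv       → 1
bipush 42  → 1 42
bipush -2  → 1 42 -2
iadd       → 1 40
bipush 12  → 1 40 12
iadd       → 1 52
bipush -43 → 1 52 -43
isub       → 1 95
bipush 10  → 1 95 10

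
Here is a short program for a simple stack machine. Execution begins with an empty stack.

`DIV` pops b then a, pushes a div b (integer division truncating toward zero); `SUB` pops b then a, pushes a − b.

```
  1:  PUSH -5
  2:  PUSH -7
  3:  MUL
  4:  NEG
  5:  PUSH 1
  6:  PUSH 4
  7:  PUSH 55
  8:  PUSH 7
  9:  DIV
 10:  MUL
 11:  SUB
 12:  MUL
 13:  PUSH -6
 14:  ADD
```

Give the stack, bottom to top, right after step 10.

PUSH -5 : [-5]
PUSH -7 : [-5, -7]
MUL     : [35]
NEG     : [-35]
PUSH 1  : [-35, 1]
PUSH 4  : [-35, 1, 4]
PUSH 55 : [-35, 1, 4, 55]
PUSH 7  : [-35, 1, 4, 55, 7]
DIV     : [-35, 1, 4, 7]
MUL     : [-35, 1, 28]

[-35, 1, 28]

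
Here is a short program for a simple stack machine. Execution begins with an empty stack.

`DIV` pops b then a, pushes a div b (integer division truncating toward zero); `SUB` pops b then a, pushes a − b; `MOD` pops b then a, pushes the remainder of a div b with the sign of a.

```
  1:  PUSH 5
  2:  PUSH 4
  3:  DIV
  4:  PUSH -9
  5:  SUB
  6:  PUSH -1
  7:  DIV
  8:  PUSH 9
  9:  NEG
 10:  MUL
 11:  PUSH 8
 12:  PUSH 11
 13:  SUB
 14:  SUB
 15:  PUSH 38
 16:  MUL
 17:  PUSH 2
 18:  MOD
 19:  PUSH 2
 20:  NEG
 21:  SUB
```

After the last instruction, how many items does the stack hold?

PUSH 5  -> 5
PUSH 4  -> 5 4
DIV     -> 1
PUSH -9 -> 1 -9
SUB     -> 10
PUSH -1 -> 10 -1
DIV     -> -10
PUSH 9  -> -10 9
NEG     -> -10 -9
MUL     -> 90
PUSH 8  -> 90 8
PUSH 11 -> 90 8 11
SUB     -> 90 -3
SUB     -> 93
PUSH 38 -> 93 38
MUL     -> 3534
PUSH 2  -> 3534 2
MOD     -> 0
PUSH 2  -> 0 2
NEG     -> 0 -2
SUB     -> 2

1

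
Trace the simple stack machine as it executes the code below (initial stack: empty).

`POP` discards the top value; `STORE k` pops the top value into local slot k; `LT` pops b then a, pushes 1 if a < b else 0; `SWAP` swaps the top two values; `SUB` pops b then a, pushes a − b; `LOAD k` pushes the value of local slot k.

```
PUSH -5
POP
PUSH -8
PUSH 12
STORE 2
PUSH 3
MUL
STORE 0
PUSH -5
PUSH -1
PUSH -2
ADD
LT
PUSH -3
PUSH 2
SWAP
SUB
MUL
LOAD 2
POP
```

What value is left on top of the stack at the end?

PUSH -5 → -5
POP     → (empty)
PUSH -8 → -8
PUSH 12 → -8 12
STORE 2 → -8
PUSH 3  → -8 3
MUL     → -24
STORE 0 → (empty)
PUSH -5 → -5
PUSH -1 → -5 -1
PUSH -2 → -5 -1 -2
ADD     → -5 -3
LT      → 1
PUSH -3 → 1 -3
PUSH 2  → 1 -3 2
SWAP    → 1 2 -3
SUB     → 1 5
MUL     → 5
LOAD 2  → 5 12
POP     → 5

5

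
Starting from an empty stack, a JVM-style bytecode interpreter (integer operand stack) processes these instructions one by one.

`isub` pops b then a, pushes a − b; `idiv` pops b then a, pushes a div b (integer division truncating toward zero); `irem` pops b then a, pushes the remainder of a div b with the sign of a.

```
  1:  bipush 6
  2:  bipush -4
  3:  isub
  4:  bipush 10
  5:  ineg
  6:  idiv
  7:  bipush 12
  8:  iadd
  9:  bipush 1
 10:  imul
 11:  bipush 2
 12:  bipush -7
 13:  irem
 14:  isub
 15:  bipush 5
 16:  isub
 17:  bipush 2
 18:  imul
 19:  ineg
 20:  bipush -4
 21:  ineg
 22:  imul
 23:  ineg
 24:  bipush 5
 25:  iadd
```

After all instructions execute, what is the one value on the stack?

bipush 6   6
bipush -4  6 -4
isub       10
bipush 10  10 10
ineg       10 -10
idiv       -1
bipush 12  -1 12
iadd       11
bipush 1   11 1
imul       11
bipush 2   11 2
bipush -7  11 2 -7
irem       11 2
isub       9
bipush 5   9 5
isub       4
bipush 2   4 2
imul       8
ineg       -8
bipush -4  -8 -4
ineg       -8 4
imul       -32
ineg       32
bipush 5   32 5
iadd       37

37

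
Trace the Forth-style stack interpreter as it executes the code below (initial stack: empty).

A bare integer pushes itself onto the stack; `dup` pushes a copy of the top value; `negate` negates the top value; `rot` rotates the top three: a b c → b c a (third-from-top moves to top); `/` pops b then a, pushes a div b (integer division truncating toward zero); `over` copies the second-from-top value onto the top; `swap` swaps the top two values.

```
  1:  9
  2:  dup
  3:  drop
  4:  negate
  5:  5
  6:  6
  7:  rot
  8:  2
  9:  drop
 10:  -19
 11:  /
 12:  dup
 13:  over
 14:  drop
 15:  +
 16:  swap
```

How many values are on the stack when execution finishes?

9      → 9
dup    → 9 9
drop   → 9
negate → -9
5      → -9 5
6      → -9 5 6
rot    → 5 6 -9
2      → 5 6 -9 2
drop   → 5 6 -9
-19    → 5 6 -9 -19
/      → 5 6 0
dup    → 5 6 0 0
over   → 5 6 0 0 0
drop   → 5 6 0 0
+      → 5 6 0
swap   → 5 0 6

3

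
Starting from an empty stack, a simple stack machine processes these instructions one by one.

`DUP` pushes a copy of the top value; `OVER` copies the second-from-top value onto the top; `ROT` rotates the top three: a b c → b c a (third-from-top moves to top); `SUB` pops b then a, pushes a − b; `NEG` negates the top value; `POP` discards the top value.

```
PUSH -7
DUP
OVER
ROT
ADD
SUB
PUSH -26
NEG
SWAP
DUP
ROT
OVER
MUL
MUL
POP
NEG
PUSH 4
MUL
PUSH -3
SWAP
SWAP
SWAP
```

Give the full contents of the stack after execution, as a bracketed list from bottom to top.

PUSH -7   [-7]
DUP       [-7, -7]
OVER      [-7, -7, -7]
ROT       [-7, -7, -7]
ADD       [-7, -14]
SUB       [7]
PUSH -26  [7, -26]
NEG       [7, 26]
SWAP      [26, 7]
DUP       [26, 7, 7]
ROT       [7, 7, 26]
OVER      [7, 7, 26, 7]
MUL       [7, 7, 182]
MUL       [7, 1274]
POP       [7]
NEG       [-7]
PUSH 4    [-7, 4]
MUL       [-28]
PUSH -3   [-28, -3]
SWAP      [-3, -28]
SWAP      [-28, -3]
SWAP      [-3, -28]

[-3, -28]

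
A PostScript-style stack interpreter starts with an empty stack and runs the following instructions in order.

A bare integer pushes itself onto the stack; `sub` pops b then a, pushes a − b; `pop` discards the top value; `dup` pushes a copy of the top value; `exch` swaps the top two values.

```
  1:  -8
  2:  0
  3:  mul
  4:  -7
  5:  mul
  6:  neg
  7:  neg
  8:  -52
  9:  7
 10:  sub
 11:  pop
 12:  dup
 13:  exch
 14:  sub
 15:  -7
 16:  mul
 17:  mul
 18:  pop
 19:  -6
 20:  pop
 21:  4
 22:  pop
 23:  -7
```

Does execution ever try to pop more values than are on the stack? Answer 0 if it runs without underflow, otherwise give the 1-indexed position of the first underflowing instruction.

-8   : -8
0    : -8 0
mul  : 0
-7   : 0 -7
mul  : 0
neg  : 0
neg  : 0
-52  : 0 -52
7    : 0 -52 7
sub  : 0 -59
pop  : 0
dup  : 0 0
exch : 0 0
sub  : 0
-7   : 0 -7
mul  : 0
mul  — needs 2 operands, stack has 1 → underflow

17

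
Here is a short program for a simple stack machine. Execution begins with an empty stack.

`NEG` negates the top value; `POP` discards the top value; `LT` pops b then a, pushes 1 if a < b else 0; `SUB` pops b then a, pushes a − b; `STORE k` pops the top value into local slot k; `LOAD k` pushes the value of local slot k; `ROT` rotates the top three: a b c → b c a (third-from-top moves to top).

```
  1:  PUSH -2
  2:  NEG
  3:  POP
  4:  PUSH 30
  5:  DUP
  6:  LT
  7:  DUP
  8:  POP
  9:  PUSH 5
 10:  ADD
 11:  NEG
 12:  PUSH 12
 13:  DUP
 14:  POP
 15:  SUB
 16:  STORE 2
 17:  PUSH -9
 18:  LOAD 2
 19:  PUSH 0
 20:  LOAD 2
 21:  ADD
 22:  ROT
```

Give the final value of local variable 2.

-17

PUSH -2 -> -2
NEG     -> 2
POP     -> (empty)
PUSH 30 -> 30
DUP     -> 30 30
LT      -> 0
DUP     -> 0 0
POP     -> 0
PUSH 5  -> 0 5
ADD     -> 5
NEG     -> -5
PUSH 12 -> -5 12
DUP     -> -5 12 12
POP     -> -5 12
SUB     -> -17
STORE 2 -> (empty)
PUSH -9 -> -9
LOAD 2  -> -9 -17
PUSH 0  -> -9 -17 0
LOAD 2  -> -9 -17 0 -17
ADD     -> -9 -17 -17
ROT     -> -17 -17 -9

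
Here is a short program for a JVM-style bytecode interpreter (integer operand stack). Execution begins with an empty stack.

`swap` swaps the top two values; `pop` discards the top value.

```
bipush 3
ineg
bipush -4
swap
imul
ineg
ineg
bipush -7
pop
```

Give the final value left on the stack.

bipush 3  -> 3
ineg      -> -3
bipush -4 -> -3 -4
swap      -> -4 -3
imul      -> 12
ineg      -> -12
ineg      -> 12
bipush -7 -> 12 -7
pop       -> 12

12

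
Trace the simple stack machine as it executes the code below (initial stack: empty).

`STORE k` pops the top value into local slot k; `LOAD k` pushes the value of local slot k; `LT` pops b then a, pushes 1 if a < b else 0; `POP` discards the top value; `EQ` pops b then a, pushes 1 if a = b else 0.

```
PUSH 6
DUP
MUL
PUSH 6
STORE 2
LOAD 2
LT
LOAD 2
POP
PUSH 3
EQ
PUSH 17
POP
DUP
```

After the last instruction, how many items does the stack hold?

2

PUSH 6   6
DUP      6 6
MUL      36
PUSH 6   36 6
STORE 2  36
LOAD 2   36 6
LT       0
LOAD 2   0 6
POP      0
PUSH 3   0 3
EQ       0
PUSH 17  0 17
POP      0
DUP      0 0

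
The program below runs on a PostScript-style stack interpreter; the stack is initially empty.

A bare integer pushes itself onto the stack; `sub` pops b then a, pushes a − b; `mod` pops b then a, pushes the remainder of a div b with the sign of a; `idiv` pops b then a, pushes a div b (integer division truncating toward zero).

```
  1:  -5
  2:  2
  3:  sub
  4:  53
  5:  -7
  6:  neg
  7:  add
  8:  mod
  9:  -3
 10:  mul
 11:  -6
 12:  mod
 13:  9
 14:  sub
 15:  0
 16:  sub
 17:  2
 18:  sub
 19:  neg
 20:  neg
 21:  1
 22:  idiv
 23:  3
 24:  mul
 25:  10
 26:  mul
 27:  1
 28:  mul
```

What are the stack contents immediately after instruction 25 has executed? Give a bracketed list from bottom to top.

-5   : -5
2    : -5 2
sub  : -7
53   : -7 53
-7   : -7 53 -7
neg  : -7 53 7
add  : -7 60
mod  : -7
-3   : -7 -3
mul  : 21
-6   : 21 -6
mod  : 3
9    : 3 9
sub  : -6
0    : -6 0
sub  : -6
2    : -6 2
sub  : -8
neg  : 8
neg  : -8
1    : -8 1
idiv : -8
3    : -8 3
mul  : -24
10   : -24 10

[-24, 10]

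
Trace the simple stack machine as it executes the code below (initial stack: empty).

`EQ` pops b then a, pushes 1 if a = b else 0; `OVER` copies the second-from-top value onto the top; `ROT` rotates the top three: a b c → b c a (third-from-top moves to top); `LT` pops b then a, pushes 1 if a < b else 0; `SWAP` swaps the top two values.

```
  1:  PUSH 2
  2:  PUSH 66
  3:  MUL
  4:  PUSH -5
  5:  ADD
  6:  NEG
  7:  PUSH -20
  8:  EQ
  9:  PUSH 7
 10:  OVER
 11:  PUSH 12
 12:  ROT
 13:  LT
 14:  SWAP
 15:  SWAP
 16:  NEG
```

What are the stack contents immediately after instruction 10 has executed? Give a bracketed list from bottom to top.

[0, 7, 0]

PUSH 2   → [2]
PUSH 66  → [2, 66]
MUL      → [132]
PUSH -5  → [132, -5]
ADD      → [127]
NEG      → [-127]
PUSH -20 → [-127, -20]
EQ       → [0]
PUSH 7   → [0, 7]
OVER     → [0, 7, 0]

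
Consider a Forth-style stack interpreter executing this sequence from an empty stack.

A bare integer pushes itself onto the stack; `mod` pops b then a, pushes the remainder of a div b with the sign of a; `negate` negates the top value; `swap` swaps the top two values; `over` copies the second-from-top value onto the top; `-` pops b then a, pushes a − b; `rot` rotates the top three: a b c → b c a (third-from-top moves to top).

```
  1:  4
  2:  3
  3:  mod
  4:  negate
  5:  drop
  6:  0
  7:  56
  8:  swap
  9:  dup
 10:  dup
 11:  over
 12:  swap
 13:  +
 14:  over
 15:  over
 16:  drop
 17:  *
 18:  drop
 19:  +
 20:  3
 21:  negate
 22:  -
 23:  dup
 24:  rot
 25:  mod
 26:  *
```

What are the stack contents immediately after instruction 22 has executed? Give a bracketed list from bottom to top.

4      : 4
3      : 4 3
mod    : 1
negate : -1
drop   : (empty)
0      : 0
56     : 0 56
swap   : 56 0
dup    : 56 0 0
dup    : 56 0 0 0
over   : 56 0 0 0 0
swap   : 56 0 0 0 0
+      : 56 0 0 0
over   : 56 0 0 0 0
over   : 56 0 0 0 0 0
drop   : 56 0 0 0 0
*      : 56 0 0 0
drop   : 56 0 0
+      : 56 0
3      : 56 0 3
negate : 56 0 -3
-      : 56 3

[56, 3]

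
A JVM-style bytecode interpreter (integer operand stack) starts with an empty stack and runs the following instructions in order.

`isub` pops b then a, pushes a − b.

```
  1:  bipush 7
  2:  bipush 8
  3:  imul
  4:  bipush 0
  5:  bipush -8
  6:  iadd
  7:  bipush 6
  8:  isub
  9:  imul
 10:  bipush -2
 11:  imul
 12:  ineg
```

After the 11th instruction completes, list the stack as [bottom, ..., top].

[1568]

bipush 7  : [7]
bipush 8  : [7, 8]
imul      : [56]
bipush 0  : [56, 0]
bipush -8 : [56, 0, -8]
iadd      : [56, -8]
bipush 6  : [56, -8, 6]
isub      : [56, -14]
imul      : [-784]
bipush -2 : [-784, -2]
imul      : [1568]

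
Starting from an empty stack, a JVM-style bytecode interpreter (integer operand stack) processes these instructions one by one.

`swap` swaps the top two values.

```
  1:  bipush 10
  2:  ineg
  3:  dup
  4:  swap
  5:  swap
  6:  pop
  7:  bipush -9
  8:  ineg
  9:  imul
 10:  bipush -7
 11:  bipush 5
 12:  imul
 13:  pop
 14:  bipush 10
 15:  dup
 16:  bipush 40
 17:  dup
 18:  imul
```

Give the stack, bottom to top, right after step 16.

bipush 10 → [10]
ineg      → [-10]
dup       → [-10, -10]
swap      → [-10, -10]
swap      → [-10, -10]
pop       → [-10]
bipush -9 → [-10, -9]
ineg      → [-10, 9]
imul      → [-90]
bipush -7 → [-90, -7]
bipush 5  → [-90, -7, 5]
imul      → [-90, -35]
pop       → [-90]
bipush 10 → [-90, 10]
dup       → [-90, 10, 10]
bipush 40 → [-90, 10, 10, 40]

[-90, 10, 10, 40]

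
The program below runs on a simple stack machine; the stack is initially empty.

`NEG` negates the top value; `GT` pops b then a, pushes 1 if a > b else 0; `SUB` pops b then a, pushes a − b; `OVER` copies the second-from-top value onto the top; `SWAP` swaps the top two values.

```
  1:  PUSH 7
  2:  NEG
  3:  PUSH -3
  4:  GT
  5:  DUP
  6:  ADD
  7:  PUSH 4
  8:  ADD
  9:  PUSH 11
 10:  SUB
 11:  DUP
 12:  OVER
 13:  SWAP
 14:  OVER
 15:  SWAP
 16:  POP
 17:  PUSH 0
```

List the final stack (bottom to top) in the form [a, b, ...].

[-7, -7, -7, 0]

PUSH 7  -> [7]
NEG     -> [-7]
PUSH -3 -> [-7, -3]
GT      -> [0]
DUP     -> [0, 0]
ADD     -> [0]
PUSH 4  -> [0, 4]
ADD     -> [4]
PUSH 11 -> [4, 11]
SUB     -> [-7]
DUP     -> [-7, -7]
OVER    -> [-7, -7, -7]
SWAP    -> [-7, -7, -7]
OVER    -> [-7, -7, -7, -7]
SWAP    -> [-7, -7, -7, -7]
POP     -> [-7, -7, -7]
PUSH 0  -> [-7, -7, -7, 0]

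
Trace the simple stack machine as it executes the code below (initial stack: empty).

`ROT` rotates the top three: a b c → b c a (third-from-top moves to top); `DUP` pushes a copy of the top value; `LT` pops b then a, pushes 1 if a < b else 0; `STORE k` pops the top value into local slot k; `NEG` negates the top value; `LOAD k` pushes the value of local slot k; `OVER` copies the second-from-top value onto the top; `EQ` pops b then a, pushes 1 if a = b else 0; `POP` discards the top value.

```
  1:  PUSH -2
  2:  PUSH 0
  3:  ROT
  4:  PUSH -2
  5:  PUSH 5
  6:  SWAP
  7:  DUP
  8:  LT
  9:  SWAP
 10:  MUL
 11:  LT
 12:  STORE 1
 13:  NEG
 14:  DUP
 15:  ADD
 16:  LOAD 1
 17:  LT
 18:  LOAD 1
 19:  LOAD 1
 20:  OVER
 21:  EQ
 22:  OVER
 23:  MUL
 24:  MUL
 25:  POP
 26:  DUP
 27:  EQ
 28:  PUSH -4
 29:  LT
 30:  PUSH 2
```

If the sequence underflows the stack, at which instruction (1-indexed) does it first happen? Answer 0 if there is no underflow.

PUSH -2 -> [-2]
PUSH 0  -> [-2, 0]
ROT  — needs 3 operands, stack has 2 → underflow

3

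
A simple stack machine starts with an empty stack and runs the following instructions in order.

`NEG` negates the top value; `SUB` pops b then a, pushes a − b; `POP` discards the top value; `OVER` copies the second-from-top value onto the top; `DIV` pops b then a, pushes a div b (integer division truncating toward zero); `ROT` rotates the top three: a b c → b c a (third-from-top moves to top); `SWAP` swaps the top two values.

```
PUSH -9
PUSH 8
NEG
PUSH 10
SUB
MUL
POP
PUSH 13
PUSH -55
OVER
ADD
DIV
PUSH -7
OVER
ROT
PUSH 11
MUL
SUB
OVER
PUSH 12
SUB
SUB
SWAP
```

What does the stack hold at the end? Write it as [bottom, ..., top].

PUSH -9  : [-9]
PUSH 8   : [-9, 8]
NEG      : [-9, -8]
PUSH 10  : [-9, -8, 10]
SUB      : [-9, -18]
MUL      : [162]
POP      : []
PUSH 13  : [13]
PUSH -55 : [13, -55]
OVER     : [13, -55, 13]
ADD      : [13, -42]
DIV      : [0]
PUSH -7  : [0, -7]
OVER     : [0, -7, 0]
ROT      : [-7, 0, 0]
PUSH 11  : [-7, 0, 0, 11]
MUL      : [-7, 0, 0]
SUB      : [-7, 0]
OVER     : [-7, 0, -7]
PUSH 12  : [-7, 0, -7, 12]
SUB      : [-7, 0, -19]
SUB      : [-7, 19]
SWAP     : [19, -7]

[19, -7]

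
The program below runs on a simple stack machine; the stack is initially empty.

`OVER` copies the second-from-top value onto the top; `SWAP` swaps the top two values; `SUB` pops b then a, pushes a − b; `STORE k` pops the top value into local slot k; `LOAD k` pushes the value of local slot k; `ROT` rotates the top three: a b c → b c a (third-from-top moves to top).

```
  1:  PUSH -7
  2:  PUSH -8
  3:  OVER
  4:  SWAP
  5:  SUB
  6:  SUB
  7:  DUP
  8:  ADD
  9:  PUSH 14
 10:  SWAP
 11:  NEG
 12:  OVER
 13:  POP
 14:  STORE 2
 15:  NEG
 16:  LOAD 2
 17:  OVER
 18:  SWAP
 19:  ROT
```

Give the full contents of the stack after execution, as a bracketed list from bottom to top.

[-14, 16, -14]

PUSH -7 : -7
PUSH -8 : -7 -8
OVER    : -7 -8 -7
SWAP    : -7 -7 -8
SUB     : -7 1
SUB     : -8
DUP     : -8 -8
ADD     : -16
PUSH 14 : -16 14
SWAP    : 14 -16
NEG     : 14 16
OVER    : 14 16 14
POP     : 14 16
STORE 2 : 14
NEG     : -14
LOAD 2  : -14 16
OVER    : -14 16 -14
SWAP    : -14 -14 16
ROT     : -14 16 -14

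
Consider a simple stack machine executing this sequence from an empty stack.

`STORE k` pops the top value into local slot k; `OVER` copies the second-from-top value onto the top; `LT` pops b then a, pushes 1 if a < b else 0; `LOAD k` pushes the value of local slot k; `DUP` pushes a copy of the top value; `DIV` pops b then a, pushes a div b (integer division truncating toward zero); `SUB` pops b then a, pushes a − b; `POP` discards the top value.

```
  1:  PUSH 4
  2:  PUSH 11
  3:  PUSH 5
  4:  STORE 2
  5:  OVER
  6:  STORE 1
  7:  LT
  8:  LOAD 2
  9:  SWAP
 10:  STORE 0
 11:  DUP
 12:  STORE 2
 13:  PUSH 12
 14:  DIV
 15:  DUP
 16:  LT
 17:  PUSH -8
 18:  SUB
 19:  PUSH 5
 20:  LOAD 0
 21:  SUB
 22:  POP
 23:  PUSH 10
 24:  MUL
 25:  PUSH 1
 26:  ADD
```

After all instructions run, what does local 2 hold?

PUSH 4  : 4
PUSH 11 : 4 11
PUSH 5  : 4 11 5
STORE 2 : 4 11
OVER    : 4 11 4
STORE 1 : 4 11
LT      : 1
LOAD 2  : 1 5
SWAP    : 5 1
STORE 0 : 5
DUP     : 5 5
STORE 2 : 5
PUSH 12 : 5 12
DIV     : 0
DUP     : 0 0
LT      : 0
PUSH -8 : 0 -8
SUB     : 8
PUSH 5  : 8 5
LOAD 0  : 8 5 1
SUB     : 8 4
POP     : 8
PUSH 10 : 8 10
MUL     : 80
PUSH 1  : 80 1
ADD     : 81

5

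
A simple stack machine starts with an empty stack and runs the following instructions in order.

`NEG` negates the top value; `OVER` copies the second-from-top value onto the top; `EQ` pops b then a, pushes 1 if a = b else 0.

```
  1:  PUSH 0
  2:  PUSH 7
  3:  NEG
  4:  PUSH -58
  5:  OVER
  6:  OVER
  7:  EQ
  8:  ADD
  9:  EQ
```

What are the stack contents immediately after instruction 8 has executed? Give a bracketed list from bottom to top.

[0, -7, -58]

PUSH 0   : [0]
PUSH 7   : [0, 7]
NEG      : [0, -7]
PUSH -58 : [0, -7, -58]
OVER     : [0, -7, -58, -7]
OVER     : [0, -7, -58, -7, -58]
EQ       : [0, -7, -58, 0]
ADD      : [0, -7, -58]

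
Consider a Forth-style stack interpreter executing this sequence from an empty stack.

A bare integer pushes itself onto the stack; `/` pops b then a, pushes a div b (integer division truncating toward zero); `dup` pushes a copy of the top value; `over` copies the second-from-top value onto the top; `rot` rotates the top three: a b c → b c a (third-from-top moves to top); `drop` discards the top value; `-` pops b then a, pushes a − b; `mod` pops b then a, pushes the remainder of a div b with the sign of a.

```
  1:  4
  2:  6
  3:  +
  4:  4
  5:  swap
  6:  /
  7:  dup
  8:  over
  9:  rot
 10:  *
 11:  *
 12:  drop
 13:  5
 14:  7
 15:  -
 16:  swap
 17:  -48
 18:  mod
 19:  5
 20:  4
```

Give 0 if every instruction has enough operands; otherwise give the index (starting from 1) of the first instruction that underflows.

4     [4]
6     [4, 6]
+     [10]
4     [10, 4]
swap  [4, 10]
/     [0]
dup   [0, 0]
over  [0, 0, 0]
rot   [0, 0, 0]
*     [0, 0]
*     [0]
drop  []
5     [5]
7     [5, 7]
-     [-2]
swap  — needs 2 operands, stack has 1 → underflow

16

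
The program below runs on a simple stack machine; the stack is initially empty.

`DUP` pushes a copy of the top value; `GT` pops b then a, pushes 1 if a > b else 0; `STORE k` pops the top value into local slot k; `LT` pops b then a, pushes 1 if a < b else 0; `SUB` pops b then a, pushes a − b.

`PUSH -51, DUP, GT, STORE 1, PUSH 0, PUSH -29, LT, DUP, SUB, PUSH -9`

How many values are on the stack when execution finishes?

2

PUSH -51 → -51
DUP      → -51 -51
GT       → 0
STORE 1  → (empty)
PUSH 0   → 0
PUSH -29 → 0 -29
LT       → 0
DUP      → 0 0
SUB      → 0
PUSH -9  → 0 -9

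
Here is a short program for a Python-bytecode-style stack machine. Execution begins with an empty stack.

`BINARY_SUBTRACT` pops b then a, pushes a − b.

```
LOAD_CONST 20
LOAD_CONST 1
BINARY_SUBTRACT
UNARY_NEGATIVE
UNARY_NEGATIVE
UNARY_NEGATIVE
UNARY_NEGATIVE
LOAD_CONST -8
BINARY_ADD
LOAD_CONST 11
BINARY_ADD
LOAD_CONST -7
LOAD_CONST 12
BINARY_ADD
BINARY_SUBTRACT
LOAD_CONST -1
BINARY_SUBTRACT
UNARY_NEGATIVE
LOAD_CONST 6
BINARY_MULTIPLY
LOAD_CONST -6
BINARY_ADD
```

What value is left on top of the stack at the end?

LOAD_CONST 20   → [20]
LOAD_CONST 1    → [20, 1]
BINARY_SUBTRACT → [19]
UNARY_NEGATIVE  → [-19]
UNARY_NEGATIVE  → [19]
UNARY_NEGATIVE  → [-19]
UNARY_NEGATIVE  → [19]
LOAD_CONST -8   → [19, -8]
BINARY_ADD      → [11]
LOAD_CONST 11   → [11, 11]
BINARY_ADD      → [22]
LOAD_CONST -7   → [22, -7]
LOAD_CONST 12   → [22, -7, 12]
BINARY_ADD      → [22, 5]
BINARY_SUBTRACT → [17]
LOAD_CONST -1   → [17, -1]
BINARY_SUBTRACT → [18]
UNARY_NEGATIVE  → [-18]
LOAD_CONST 6    → [-18, 6]
BINARY_MULTIPLY → [-108]
LOAD_CONST -6   → [-108, -6]
BINARY_ADD      → [-114]

-114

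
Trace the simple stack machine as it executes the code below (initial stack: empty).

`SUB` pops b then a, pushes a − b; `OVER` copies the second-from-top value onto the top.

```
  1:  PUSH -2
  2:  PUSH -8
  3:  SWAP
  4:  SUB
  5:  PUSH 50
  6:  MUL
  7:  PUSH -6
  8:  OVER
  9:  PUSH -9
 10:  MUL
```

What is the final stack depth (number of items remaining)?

PUSH -2 → [-2]
PUSH -8 → [-2, -8]
SWAP    → [-8, -2]
SUB     → [-6]
PUSH 50 → [-6, 50]
MUL     → [-300]
PUSH -6 → [-300, -6]
OVER    → [-300, -6, -300]
PUSH -9 → [-300, -6, -300, -9]
MUL     → [-300, -6, 2700]

3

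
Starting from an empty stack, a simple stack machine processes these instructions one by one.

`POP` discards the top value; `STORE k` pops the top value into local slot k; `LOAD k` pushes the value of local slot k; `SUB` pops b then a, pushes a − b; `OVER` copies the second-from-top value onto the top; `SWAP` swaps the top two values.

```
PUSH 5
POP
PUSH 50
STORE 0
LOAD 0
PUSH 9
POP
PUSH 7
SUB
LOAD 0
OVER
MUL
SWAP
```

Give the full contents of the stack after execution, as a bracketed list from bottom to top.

[2150, 43]

PUSH 5  -> [5]
POP     -> []
PUSH 50 -> [50]
STORE 0 -> []
LOAD 0  -> [50]
PUSH 9  -> [50, 9]
POP     -> [50]
PUSH 7  -> [50, 7]
SUB     -> [43]
LOAD 0  -> [43, 50]
OVER    -> [43, 50, 43]
MUL     -> [43, 2150]
SWAP    -> [2150, 43]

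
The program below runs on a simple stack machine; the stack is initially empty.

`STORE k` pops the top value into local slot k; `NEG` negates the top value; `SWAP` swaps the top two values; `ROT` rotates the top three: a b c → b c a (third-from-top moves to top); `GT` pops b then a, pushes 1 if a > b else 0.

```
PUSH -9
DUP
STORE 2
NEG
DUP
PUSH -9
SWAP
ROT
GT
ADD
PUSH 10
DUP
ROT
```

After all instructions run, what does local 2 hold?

-9

PUSH -9 -> [-9]
DUP     -> [-9, -9]
STORE 2 -> [-9]
NEG     -> [9]
DUP     -> [9, 9]
PUSH -9 -> [9, 9, -9]
SWAP    -> [9, -9, 9]
ROT     -> [-9, 9, 9]
GT      -> [-9, 0]
ADD     -> [-9]
PUSH 10 -> [-9, 10]
DUP     -> [-9, 10, 10]
ROT     -> [10, 10, -9]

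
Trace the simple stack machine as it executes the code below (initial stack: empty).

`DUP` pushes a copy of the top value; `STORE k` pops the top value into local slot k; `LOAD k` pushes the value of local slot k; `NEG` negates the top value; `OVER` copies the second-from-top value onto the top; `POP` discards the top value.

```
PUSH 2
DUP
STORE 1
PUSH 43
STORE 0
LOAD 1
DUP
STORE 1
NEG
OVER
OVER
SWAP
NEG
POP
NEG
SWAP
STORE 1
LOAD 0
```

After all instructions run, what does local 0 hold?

PUSH 2  → 2
DUP     → 2 2
STORE 1 → 2
PUSH 43 → 2 43
STORE 0 → 2
LOAD 1  → 2 2
DUP     → 2 2 2
STORE 1 → 2 2
NEG     → 2 -2
OVER    → 2 -2 2
OVER    → 2 -2 2 -2
SWAP    → 2 -2 -2 2
NEG     → 2 -2 -2 -2
POP     → 2 -2 -2
NEG     → 2 -2 2
SWAP    → 2 2 -2
STORE 1 → 2 2
LOAD 0  → 2 2 43

43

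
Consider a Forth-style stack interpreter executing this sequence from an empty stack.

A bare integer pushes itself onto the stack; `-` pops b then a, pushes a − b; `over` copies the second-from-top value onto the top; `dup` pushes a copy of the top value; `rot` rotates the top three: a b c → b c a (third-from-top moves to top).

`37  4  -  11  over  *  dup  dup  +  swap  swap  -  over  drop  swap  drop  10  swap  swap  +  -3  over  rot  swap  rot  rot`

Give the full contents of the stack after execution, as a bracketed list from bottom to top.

37   : [37]
4    : [37, 4]
-    : [33]
11   : [33, 11]
over : [33, 11, 33]
*    : [33, 363]
dup  : [33, 363, 363]
dup  : [33, 363, 363, 363]
+    : [33, 363, 726]
swap : [33, 726, 363]
swap : [33, 363, 726]
-    : [33, -363]
over : [33, -363, 33]
drop : [33, -363]
swap : [-363, 33]
drop : [-363]
10   : [-363, 10]
swap : [10, -363]
swap : [-363, 10]
+    : [-353]
-3   : [-353, -3]
over : [-353, -3, -353]
rot  : [-3, -353, -353]
swap : [-3, -353, -353]
rot  : [-353, -353, -3]
rot  : [-353, -3, -353]

[-353, -3, -353]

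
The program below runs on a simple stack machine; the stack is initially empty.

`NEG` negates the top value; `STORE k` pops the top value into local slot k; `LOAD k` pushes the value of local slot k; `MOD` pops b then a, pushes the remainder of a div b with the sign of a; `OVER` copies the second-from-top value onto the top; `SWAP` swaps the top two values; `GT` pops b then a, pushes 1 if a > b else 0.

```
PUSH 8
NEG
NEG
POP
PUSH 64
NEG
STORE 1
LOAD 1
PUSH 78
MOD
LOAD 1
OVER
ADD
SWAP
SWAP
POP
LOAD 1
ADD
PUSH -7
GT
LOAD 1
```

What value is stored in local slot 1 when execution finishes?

PUSH 8  : 8
NEG     : -8
NEG     : 8
POP     : (empty)
PUSH 64 : 64
NEG     : -64
STORE 1 : (empty)
LOAD 1  : -64
PUSH 78 : -64 78
MOD     : -64
LOAD 1  : -64 -64
OVER    : -64 -64 -64
ADD     : -64 -128
SWAP    : -128 -64
SWAP    : -64 -128
POP     : -64
LOAD 1  : -64 -64
ADD     : -128
PUSH -7 : -128 -7
GT      : 0
LOAD 1  : 0 -64

-64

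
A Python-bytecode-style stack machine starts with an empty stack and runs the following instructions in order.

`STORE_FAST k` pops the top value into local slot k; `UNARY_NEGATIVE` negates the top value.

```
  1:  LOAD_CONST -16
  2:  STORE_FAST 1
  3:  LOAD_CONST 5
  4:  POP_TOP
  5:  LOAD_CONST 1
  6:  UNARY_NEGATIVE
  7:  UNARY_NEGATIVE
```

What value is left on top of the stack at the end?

LOAD_CONST -16 : [-16]
STORE_FAST 1   : []
LOAD_CONST 5   : [5]
POP_TOP        : []
LOAD_CONST 1   : [1]
UNARY_NEGATIVE : [-1]
UNARY_NEGATIVE : [1]

1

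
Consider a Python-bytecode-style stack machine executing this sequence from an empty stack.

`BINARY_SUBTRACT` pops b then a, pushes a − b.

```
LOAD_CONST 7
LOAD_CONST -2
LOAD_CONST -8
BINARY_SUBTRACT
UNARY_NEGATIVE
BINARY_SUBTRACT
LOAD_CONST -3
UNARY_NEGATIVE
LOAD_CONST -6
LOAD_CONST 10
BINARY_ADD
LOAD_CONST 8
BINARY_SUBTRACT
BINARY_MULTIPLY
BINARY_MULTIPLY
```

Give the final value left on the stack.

-156

LOAD_CONST 7     7
LOAD_CONST -2    7 -2
LOAD_CONST -8    7 -2 -8
BINARY_SUBTRACT  7 6
UNARY_NEGATIVE   7 -6
BINARY_SUBTRACT  13
LOAD_CONST -3    13 -3
UNARY_NEGATIVE   13 3
LOAD_CONST -6    13 3 -6
LOAD_CONST 10    13 3 -6 10
BINARY_ADD       13 3 4
LOAD_CONST 8     13 3 4 8
BINARY_SUBTRACT  13 3 -4
BINARY_MULTIPLY  13 -12
BINARY_MULTIPLY  -156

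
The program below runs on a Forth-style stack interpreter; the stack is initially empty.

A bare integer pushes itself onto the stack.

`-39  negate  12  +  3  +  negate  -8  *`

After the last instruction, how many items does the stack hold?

-39    -> -39
negate -> 39
12     -> 39 12
+      -> 51
3      -> 51 3
+      -> 54
negate -> -54
-8     -> -54 -8
*      -> 432

1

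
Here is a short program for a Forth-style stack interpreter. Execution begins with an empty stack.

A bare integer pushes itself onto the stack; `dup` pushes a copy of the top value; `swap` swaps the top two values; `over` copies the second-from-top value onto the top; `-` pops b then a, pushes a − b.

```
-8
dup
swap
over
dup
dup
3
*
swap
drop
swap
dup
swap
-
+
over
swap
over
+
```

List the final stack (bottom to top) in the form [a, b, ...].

-8   -> -8
dup  -> -8 -8
swap -> -8 -8
over -> -8 -8 -8
dup  -> -8 -8 -8 -8
dup  -> -8 -8 -8 -8 -8
3    -> -8 -8 -8 -8 -8 3
*    -> -8 -8 -8 -8 -24
swap -> -8 -8 -8 -24 -8
drop -> -8 -8 -8 -24
swap -> -8 -8 -24 -8
dup  -> -8 -8 -24 -8 -8
swap -> -8 -8 -24 -8 -8
-    -> -8 -8 -24 0
+    -> -8 -8 -24
over -> -8 -8 -24 -8
swap -> -8 -8 -8 -24
over -> -8 -8 -8 -24 -8
+    -> -8 -8 -8 -32

[-8, -8, -8, -32]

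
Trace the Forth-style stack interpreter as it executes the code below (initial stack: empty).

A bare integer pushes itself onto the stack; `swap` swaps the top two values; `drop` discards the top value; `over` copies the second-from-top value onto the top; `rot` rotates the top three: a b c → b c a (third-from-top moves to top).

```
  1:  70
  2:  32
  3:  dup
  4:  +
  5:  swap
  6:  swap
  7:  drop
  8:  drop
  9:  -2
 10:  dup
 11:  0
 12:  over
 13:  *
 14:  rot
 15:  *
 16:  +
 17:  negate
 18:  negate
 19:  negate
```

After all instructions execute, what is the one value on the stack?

2

70      [70]
32      [70, 32]
dup     [70, 32, 32]
+       [70, 64]
swap    [64, 70]
swap    [70, 64]
drop    [70]
drop    []
-2      [-2]
dup     [-2, -2]
0       [-2, -2, 0]
over    [-2, -2, 0, -2]
*       [-2, -2, 0]
rot     [-2, 0, -2]
*       [-2, 0]
+       [-2]
negate  [2]
negate  [-2]
negate  [2]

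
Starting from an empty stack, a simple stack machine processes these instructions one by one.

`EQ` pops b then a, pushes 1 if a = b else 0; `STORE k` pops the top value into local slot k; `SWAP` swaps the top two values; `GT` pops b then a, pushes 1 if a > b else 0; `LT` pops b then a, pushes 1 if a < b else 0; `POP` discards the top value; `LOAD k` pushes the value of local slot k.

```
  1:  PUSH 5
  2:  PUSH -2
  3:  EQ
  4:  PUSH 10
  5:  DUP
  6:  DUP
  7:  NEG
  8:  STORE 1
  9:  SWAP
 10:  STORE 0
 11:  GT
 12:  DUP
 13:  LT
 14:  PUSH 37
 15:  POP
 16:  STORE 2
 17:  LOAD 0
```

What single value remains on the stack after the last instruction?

10

PUSH 5   [5]
PUSH -2  [5, -2]
EQ       [0]
PUSH 10  [0, 10]
DUP      [0, 10, 10]
DUP      [0, 10, 10, 10]
NEG      [0, 10, 10, -10]
STORE 1  [0, 10, 10]
SWAP     [0, 10, 10]
STORE 0  [0, 10]
GT       [0]
DUP      [0, 0]
LT       [0]
PUSH 37  [0, 37]
POP      [0]
STORE 2  []
LOAD 0   [10]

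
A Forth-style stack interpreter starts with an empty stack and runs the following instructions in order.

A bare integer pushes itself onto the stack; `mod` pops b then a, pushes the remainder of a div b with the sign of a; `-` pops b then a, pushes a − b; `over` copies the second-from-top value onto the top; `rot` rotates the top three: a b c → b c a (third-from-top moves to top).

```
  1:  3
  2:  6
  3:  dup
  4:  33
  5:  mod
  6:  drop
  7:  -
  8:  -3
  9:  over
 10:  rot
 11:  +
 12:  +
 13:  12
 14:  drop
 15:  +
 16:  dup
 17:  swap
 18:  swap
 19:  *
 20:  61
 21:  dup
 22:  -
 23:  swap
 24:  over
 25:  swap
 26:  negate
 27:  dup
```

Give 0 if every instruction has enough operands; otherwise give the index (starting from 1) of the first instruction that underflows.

3    -> [3]
6    -> [3, 6]
dup  -> [3, 6, 6]
33   -> [3, 6, 6, 33]
mod  -> [3, 6, 6]
drop -> [3, 6]
-    -> [-3]
-3   -> [-3, -3]
over -> [-3, -3, -3]
rot  -> [-3, -3, -3]
+    -> [-3, -6]
+    -> [-9]
12   -> [-9, 12]
drop -> [-9]
+  — needs 2 operands, stack has 1 → underflow

15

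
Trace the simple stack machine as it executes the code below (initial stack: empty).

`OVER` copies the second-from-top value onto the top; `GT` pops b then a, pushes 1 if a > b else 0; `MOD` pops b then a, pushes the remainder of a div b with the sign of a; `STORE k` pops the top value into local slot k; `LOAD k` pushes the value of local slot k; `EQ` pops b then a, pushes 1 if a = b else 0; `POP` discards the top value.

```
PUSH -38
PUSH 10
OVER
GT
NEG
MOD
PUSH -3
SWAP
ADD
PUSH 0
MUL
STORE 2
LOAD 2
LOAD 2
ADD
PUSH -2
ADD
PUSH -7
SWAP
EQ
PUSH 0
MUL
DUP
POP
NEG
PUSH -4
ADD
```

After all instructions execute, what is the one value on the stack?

PUSH -38 : -38
PUSH 10  : -38 10
OVER     : -38 10 -38
GT       : -38 1
NEG      : -38 -1
MOD      : 0
PUSH -3  : 0 -3
SWAP     : -3 0
ADD      : -3
PUSH 0   : -3 0
MUL      : 0
STORE 2  : (empty)
LOAD 2   : 0
LOAD 2   : 0 0
ADD      : 0
PUSH -2  : 0 -2
ADD      : -2
PUSH -7  : -2 -7
SWAP     : -7 -2
EQ       : 0
PUSH 0   : 0 0
MUL      : 0
DUP      : 0 0
POP      : 0
NEG      : 0
PUSH -4  : 0 -4
ADD      : -4

-4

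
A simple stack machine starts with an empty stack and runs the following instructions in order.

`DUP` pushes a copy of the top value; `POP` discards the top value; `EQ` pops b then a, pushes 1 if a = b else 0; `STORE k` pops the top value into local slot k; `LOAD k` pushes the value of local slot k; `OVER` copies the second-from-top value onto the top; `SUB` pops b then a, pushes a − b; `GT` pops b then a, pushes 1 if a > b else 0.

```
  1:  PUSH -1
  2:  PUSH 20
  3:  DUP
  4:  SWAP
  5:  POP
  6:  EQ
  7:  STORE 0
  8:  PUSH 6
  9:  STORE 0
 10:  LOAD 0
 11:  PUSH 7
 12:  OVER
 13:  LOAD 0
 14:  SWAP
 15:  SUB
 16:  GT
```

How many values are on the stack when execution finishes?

2

PUSH -1 → [-1]
PUSH 20 → [-1, 20]
DUP     → [-1, 20, 20]
SWAP    → [-1, 20, 20]
POP     → [-1, 20]
EQ      → [0]
STORE 0 → []
PUSH 6  → [6]
STORE 0 → []
LOAD 0  → [6]
PUSH 7  → [6, 7]
OVER    → [6, 7, 6]
LOAD 0  → [6, 7, 6, 6]
SWAP    → [6, 7, 6, 6]
SUB     → [6, 7, 0]
GT      → [6, 1]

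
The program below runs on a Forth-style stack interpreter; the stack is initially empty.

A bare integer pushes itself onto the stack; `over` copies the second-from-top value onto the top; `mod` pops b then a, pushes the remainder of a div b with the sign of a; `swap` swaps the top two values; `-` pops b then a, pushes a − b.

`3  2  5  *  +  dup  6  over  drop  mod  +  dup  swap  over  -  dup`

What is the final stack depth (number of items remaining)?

3    -> 3
2    -> 3 2
5    -> 3 2 5
*    -> 3 10
+    -> 13
dup  -> 13 13
6    -> 13 13 6
over -> 13 13 6 13
drop -> 13 13 6
mod  -> 13 1
+    -> 14
dup  -> 14 14
swap -> 14 14
over -> 14 14 14
-    -> 14 0
dup  -> 14 0 0

3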